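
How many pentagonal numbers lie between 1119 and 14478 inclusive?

71

The n-th pentagonal number is n(3n−1)/2.
Smallest index with value ≥ 1119: n = 28 (giving 1162).
Largest index with value ≤ 14478: n = 98 (giving 14357).
Indices 28 through 98: 71 terms.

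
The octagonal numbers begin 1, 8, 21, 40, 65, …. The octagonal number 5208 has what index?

Set n(3n−2) = 5208, giving 3n² − 2n − 5208 = 0.
The discriminant is 4 + 12·5208 = 62500, and √62500 = 250.
So n = (2 + 250) / 6 = 252/6 = 42.
Check: 42·(3·42 − 2) = 5208. ✓

42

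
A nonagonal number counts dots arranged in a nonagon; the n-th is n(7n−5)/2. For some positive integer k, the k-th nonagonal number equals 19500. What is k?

75

Set n(7n−5)/2 = 19500, giving 7n² − 5n − 39000 = 0.
So n = (5 + 1045) / 14 = 1050/14 = 75.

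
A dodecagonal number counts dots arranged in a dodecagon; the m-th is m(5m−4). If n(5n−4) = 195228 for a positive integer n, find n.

Set n(5n−4) = 195228, giving 5n² − 4n − 195228 = 0.
So n = (4 + 1976) / 10 = 1980/10 = 198.

198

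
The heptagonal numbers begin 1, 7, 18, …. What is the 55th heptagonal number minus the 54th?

271

Consecutive heptagonal numbers differ by 5n − 4: here 5·55 − 4 = 271.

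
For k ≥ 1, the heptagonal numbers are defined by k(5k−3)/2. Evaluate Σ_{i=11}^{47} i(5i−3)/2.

Σ i(5i−3)/2 = (5Σi² − 3Σi) / 2 over i = 11..47.
Σi = 1128 − 55 = 1073 and Σi² = 35720 − 385 = 35335.
(5·35335 − 3·1073) / 2 = 173456/2 = 86728.

86728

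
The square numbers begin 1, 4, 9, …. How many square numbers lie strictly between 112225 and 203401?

115

The n-th square number is n².
Smallest index with value > 112225: n = 336 (giving 112896).
Largest index with value < 203401: n = 450 (giving 202500).
Indices 336 through 450: 115 terms.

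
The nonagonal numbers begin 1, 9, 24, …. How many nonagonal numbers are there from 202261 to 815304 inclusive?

The n-th nonagonal number is n(7n−5)/2.
Smallest index with value ≥ 202261: n = 241 (giving 202681).
Largest index with value ≤ 815304: n = 483 (giving 815304).
Indices 241 through 483: 243 terms.

243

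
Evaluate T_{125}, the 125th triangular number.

The 125th triangular number is n(n+1)/2 with n = 125.
125·126/2 = 15750/2 = 7875.

7875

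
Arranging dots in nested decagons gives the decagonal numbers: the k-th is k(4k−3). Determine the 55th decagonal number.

The 55th decagonal number is n(4n−3) with n = 55.
55·(4·55 − 3) = 55·217 = 11935.

11935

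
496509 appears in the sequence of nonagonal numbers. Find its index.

377

Set n(7n−5)/2 = 496509, giving 7n² − 5n − 993018 = 0.
So n = (5 + 5273) / 14 = 5278/14 = 377.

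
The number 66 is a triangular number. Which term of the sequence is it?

Set n(n+1)/2 = 66, giving n² + n − 132 = 0.
The discriminant is 1 + 8·66 = 529, and √529 = 23.
So n = (-1 + 23) / 2 = 22/2 = 11.

11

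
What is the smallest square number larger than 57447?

57600

Solve n² > 57447 for integer n.
The largest n with value ≤ 57447 is 239 (since 57121 ≤ 57447 < 57600), so the first above is n = 240, value 57600.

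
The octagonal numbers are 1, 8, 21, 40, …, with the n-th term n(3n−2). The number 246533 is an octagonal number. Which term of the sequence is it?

287

Set n(3n−2) = 246533, giving 3n² − 2n − 246533 = 0.
The discriminant is 4 + 12·246533 = 2958400, and √2958400 = 1720.
So n = (2 + 1720) / 6 = 1722/6 = 287.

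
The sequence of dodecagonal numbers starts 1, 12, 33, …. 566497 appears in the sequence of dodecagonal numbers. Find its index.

Set n(5n−4) = 566497, giving 5n² − 4n − 566497 = 0.
The discriminant is 16 + 20·566497 = 11329956, and √11329956 = 3366.
So n = (4 + 3366) / 10 = 3370/10 = 337.

337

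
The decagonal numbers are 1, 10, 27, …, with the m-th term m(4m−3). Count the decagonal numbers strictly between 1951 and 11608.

The n-th decagonal number is n(4n−3).
Smallest index with value > 1951: n = 23 (giving 2047).
Largest index with value < 11608: n = 54 (giving 11502).
Indices 23 through 54: 32 terms.

32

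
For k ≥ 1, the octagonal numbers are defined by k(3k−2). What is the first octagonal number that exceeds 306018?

306560

Solve n(3n−2) > 306018 for integer n.
The largest n with value ≤ 306018 is 319 (since 304645 ≤ 306018 < 306560), so the first above is n = 320, value 306560.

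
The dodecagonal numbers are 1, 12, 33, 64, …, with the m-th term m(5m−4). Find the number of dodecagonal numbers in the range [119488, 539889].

175

The n-th dodecagonal number is n(5n−4).
Smallest index with value ≥ 119488: n = 155 (giving 119505).
Largest index with value ≤ 539889: n = 329 (giving 539889).
Indices 155 through 329: 175 terms.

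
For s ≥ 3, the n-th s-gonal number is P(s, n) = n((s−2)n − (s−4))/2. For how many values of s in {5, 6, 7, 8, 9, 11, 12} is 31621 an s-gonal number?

1

s = 5: P(5, 145) = 31465 and P(5, 146) = 31901; 31621 is not s-gonal.
s = 6: P(6, 125) = 31125 and P(6, 126) = 31626; 31621 is not s-gonal.
s = 7: P(7, 112) = 31192 and P(7, 113) = 31753; 31621 is not s-gonal.
s = 8: P(8, 103) = 31621. ✓
s = 9: P(9, 95) = 31350 and P(9, 96) = 32016; 31621 is not s-gonal.
s = 11: P(11, 84) = 31458 and P(11, 85) = 32215; 31621 is not s-gonal.
s = 12: P(12, 79) = 30889 and P(12, 80) = 31680; 31621 is not s-gonal.
Hits: s ∈ {8} → 1.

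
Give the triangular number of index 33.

561

The 33rd triangular number is n(n+1)/2 with n = 33.
33·34/2 = 1122/2 = 561.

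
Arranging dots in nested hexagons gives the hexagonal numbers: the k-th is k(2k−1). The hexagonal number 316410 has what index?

Set n(2n−1) = 316410, giving 2n² − n − 316410 = 0.
So n = (1 + 1591) / 4 = 1592/4 = 398.
Check: 398·(2·398 − 1) = 316410. ✓

398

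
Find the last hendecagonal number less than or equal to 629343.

Solve n(9n−7)/2 ≤ 629343 for integer n.
n = 374 gives 628133 ≤ 629343, while n = 375 gives 631500 > 629343; so the answer is 628133.

628133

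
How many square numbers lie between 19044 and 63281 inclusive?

114

The n-th square number is n².
Smallest index with value ≥ 19044: n = 138 (giving 19044).
Largest index with value ≤ 63281: n = 251 (giving 63001).
Indices 138 through 251: 114 terms.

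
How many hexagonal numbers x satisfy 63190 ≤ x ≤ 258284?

The n-th hexagonal number is n(2n−1).
Smallest index with value ≥ 63190: n = 178 (giving 63190).
Largest index with value ≤ 258284: n = 359 (giving 257403).
Indices 178 through 359: 182 terms.

182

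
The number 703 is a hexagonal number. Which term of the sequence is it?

19

Set n(2n−1) = 703, giving 2n² − n − 703 = 0.
The discriminant is 1 + 8·703 = 5625, and √5625 = 75.
So n = (1 + 75) / 4 = 76/4 = 19.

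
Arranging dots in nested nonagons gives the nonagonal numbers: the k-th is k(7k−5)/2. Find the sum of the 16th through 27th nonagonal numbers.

19270

Σ i(7i−5)/2 = (7Σi² − 5Σi) / 2 over i = 16..27.
Σi = 378 − 120 = 258 and Σi² = 6930 − 1240 = 5690.
(7·5690 − 5·258) / 2 = 38540/2 = 19270.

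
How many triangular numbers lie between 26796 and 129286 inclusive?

278

The n-th triangular number is n(n+1)/2.
Smallest index with value ≥ 26796: n = 231 (giving 26796).
Largest index with value ≤ 129286: n = 508 (giving 129286).
Indices 231 through 508: 278 terms.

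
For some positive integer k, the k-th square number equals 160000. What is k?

400

We need n² = 160000, so n = √160000 = 400.
Check: 400² = 160000. ✓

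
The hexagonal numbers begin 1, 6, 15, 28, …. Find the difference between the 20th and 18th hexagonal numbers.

150

20·(2·20 − 1) = 780 and 18·(2·18 − 1) = 630.
Difference: 780 − 630 = 150.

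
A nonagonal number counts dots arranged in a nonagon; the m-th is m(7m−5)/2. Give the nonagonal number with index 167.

The 167th nonagonal number is n(7n−5)/2 with n = 167.
167·(7·167 − 5)/2 = 167·1164/2 = 167·582 = 97194.

97194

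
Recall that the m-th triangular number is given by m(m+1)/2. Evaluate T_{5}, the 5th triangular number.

5·6/2 = 30/2 = 15.

15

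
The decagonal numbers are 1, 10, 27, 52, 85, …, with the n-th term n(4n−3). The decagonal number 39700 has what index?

Set n(4n−3) = 39700, giving 4n² − 3n − 39700 = 0.
The discriminant is 9 + 16·39700 = 635209, and √635209 = 797.
So n = (3 + 797) / 8 = 800/8 = 100.

100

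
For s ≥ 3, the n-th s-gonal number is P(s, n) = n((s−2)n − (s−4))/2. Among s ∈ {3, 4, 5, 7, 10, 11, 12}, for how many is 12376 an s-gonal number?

2

s = 3: P(3, 156) = 12246 and P(3, 157) = 12403; 12376 is not s-gonal.
s = 4: P(4, 111) = 12321 and P(4, 112) = 12544; 12376 is not s-gonal.
s = 5: P(5, 91) = 12376. ✓
s = 7: P(7, 70) = 12145 and P(7, 71) = 12496; 12376 is not s-gonal.
s = 10: P(10, 56) = 12376. ✓
s = 11: P(11, 52) = 11986 and P(11, 53) = 12455; 12376 is not s-gonal.
s = 12: P(12, 50) = 12300 and P(12, 51) = 12801; 12376 is not s-gonal.
Hits: s ∈ {5, 10} → 2.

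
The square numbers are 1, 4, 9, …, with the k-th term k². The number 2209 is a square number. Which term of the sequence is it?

We need n² = 2209, so n = √2209 = 47.

47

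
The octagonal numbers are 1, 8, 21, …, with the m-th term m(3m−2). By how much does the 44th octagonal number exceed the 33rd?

44·(3·44 − 2) = 5720 and 33·(3·33 − 2) = 3201.
Difference: 5720 − 3201 = 2519.

2519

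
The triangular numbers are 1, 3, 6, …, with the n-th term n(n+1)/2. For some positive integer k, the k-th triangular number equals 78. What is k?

Set n(n+1)/2 = 78, giving n² + n − 156 = 0.
The discriminant is 1 + 8·78 = 625, and √625 = 25.
So n = (-1 + 25) / 2 = 24/2 = 12.

12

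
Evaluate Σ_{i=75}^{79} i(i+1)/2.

Σ i(i+1)/2 = (Σi² + Σi) / 2 over i = 75..79.
Σi = 3160 − 2775 = 385 and Σi² = 167480 − 137825 = 29655.
(1·29655 + 1·385) / 2 = 30040/2 = 15020.

15020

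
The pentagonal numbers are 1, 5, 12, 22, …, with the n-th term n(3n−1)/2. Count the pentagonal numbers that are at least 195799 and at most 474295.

201

The n-th pentagonal number is n(3n−1)/2.
Smallest index with value ≥ 195799: n = 362 (giving 196385).
Largest index with value ≤ 474295: n = 562 (giving 473485).
Indices 362 through 562: 201 terms.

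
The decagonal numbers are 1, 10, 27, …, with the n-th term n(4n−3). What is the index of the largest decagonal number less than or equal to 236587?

Solve n(4n−3) ≤ 236587 for integer n.
n = 243 gives 235467 ≤ 236587, while n = 244 gives 237412 > 236587; so the answer is index 243.

243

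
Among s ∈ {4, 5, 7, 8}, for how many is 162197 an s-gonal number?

1

s = 4: P(4, 402) = 161604 and P(4, 403) = 162409; 162197 is not s-gonal.
s = 5: P(5, 329) = 162197. ✓
s = 7: P(7, 255) = 162180 and P(7, 256) = 163456; 162197 is not s-gonal.
s = 8: P(8, 232) = 161008 and P(8, 233) = 162401; 162197 is not s-gonal.
Hits: s ∈ {5} → 1.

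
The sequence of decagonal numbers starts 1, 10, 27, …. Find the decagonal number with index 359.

The 359th decagonal number is n(4n−3) with n = 359.
359·(4·359 − 3) = 359·1433 = 514447.

514447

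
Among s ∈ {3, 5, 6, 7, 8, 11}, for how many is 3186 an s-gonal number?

s = 3: P(3, 79) = 3160 and P(3, 80) = 3240; 3186 is not s-gonal.
s = 5: P(5, 46) = 3151 and P(5, 47) = 3290; 3186 is not s-gonal.
s = 6: P(6, 40) = 3160 and P(6, 41) = 3321; 3186 is not s-gonal.
s = 7: P(7, 36) = 3186. ✓
s = 8: P(8, 32) = 3008 and P(8, 33) = 3201; 3186 is not s-gonal.
s = 11: P(11, 27) = 3186. ✓
Hits: s ∈ {7, 11} → 2.

2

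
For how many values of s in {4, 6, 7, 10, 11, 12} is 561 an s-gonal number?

s = 4: P(4, 23) = 529 and P(4, 24) = 576; 561 is not s-gonal.
s = 6: P(6, 17) = 561. ✓
s = 7: P(7, 15) = 540 and P(7, 16) = 616; 561 is not s-gonal.
s = 10: P(10, 12) = 540 and P(10, 13) = 637; 561 is not s-gonal.
s = 11: P(11, 11) = 506 and P(11, 12) = 606; 561 is not s-gonal.
s = 12: P(12, 11) = 561. ✓
Hits: s ∈ {6, 12} → 2.

2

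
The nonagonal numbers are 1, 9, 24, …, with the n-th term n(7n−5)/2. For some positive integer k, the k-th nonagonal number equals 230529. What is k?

257

Set n(7n−5)/2 = 230529, giving 7n² − 5n − 461058 = 0.
The discriminant is 25 + 56·230529 = 12909649, and √12909649 = 3593.
So n = (5 + 3593) / 14 = 3598/14 = 257.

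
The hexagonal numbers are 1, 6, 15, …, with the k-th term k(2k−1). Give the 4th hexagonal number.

The 4th hexagonal number is n(2n−1) with n = 4.
4·(2·4 − 1) = 4·7 = 28.

28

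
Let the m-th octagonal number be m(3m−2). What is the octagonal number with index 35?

35·(3·35 − 2) = 35·103 = 3605.

3605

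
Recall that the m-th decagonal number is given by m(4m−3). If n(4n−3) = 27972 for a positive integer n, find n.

84

Set n(4n−3) = 27972, giving 4n² − 3n − 27972 = 0.
The discriminant is 9 + 16·27972 = 447561, and √447561 = 669.
So n = (3 + 669) / 8 = 672/8 = 84.
Check: 84·(4·84 − 3) = 27972. ✓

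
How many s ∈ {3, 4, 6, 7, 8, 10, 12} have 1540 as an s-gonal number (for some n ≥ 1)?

s = 3: P(3, 55) = 1540. ✓
s = 4: P(4, 39) = 1521 and P(4, 40) = 1600; 1540 is not s-gonal.
s = 6: P(6, 28) = 1540. ✓
s = 7: P(7, 25) = 1525 and P(7, 26) = 1651; 1540 is not s-gonal.
s = 8: P(8, 22) = 1408 and P(8, 23) = 1541; 1540 is not s-gonal.
s = 10: P(10, 20) = 1540. ✓
s = 12: P(12, 17) = 1377 and P(12, 18) = 1548; 1540 is not s-gonal.
Hits: s ∈ {3, 6, 10} → 3.

3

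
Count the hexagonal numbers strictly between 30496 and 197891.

191

The n-th hexagonal number is n(2n−1).
Smallest index with value > 30496: n = 124 (giving 30628).
Largest index with value < 197891: n = 314 (giving 196878).
Indices 124 through 314: 191 terms.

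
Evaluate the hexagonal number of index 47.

4371

The 47th hexagonal number is n(2n−1) with n = 47.
47·(2·47 − 1) = 47·93 = 4371.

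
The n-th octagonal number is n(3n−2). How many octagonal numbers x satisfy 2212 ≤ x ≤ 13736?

The n-th octagonal number is n(3n−2).
Smallest index with value ≥ 2212: n = 28 (giving 2296).
Largest index with value ≤ 13736: n = 68 (giving 13736).
Indices 28 through 68: 41 terms.

41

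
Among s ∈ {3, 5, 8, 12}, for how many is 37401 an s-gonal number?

1

s = 3: P(3, 273) = 37401. ✓
s = 5: P(5, 158) = 37367 and P(5, 159) = 37842; 37401 is not s-gonal.
s = 8: P(8, 111) = 36741 and P(8, 112) = 37408; 37401 is not s-gonal.
s = 12: P(12, 86) = 36636 and P(12, 87) = 37497; 37401 is not s-gonal.
Hits: s ∈ {3} → 1.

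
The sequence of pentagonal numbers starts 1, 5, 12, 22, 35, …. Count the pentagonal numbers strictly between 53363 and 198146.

175

The n-th pentagonal number is n(3n−1)/2.
Smallest index with value > 53363: n = 189 (giving 53487).
Largest index with value < 198146: n = 363 (giving 197472).
Indices 189 through 363: 175 terms.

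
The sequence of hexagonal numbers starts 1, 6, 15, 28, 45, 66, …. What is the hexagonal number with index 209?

87153

209·(2·209 − 1) = 209·417 = 87153.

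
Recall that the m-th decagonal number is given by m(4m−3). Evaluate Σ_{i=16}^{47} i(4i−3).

134896

Σ i(4i−3) = 4Σi² − 3Σi over i = 16..47.
Σi = 1128 − 120 = 1008 and Σi² = 35720 − 1240 = 34480.
4·34480 − 3·1008 = 134896.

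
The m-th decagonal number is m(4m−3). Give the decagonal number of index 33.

4257

The 33rd decagonal number is n(4n−3) with n = 33.
33·(4·33 − 3) = 33·129 = 4257.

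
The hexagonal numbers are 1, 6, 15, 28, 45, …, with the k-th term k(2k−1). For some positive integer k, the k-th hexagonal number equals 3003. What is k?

39

Set n(2n−1) = 3003, giving 2n² − n − 3003 = 0.
The discriminant is 1 + 8·3003 = 24025, and √24025 = 155.
So n = (1 + 155) / 4 = 156/4 = 39.
Check: 39·(2·39 − 1) = 3003. ✓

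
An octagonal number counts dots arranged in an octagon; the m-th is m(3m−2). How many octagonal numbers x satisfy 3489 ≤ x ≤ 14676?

36

The n-th octagonal number is n(3n−2).
Smallest index with value ≥ 3489: n = 35 (giving 3605).
Largest index with value ≤ 14676: n = 70 (giving 14560).
Indices 35 through 70: 36 terms.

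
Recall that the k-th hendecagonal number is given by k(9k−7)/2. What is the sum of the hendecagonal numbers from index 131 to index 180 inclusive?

Σ i(9i−7)/2 = (9Σi² − 7Σi) / 2 over i = 131..180.
Σi = 16290 − 8515 = 7775 and Σi² = 1960230 − 740805 = 1219425.
(9·1219425 − 7·7775) / 2 = 10920400/2 = 5460200.

5460200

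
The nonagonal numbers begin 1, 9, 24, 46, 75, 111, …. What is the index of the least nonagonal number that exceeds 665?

Solve n(7n−5)/2 > 665 for integer n.
The largest n with value ≤ 665 is 14 (since 651 ≤ 665 < 750), so the first above is n = 15, value 750.

15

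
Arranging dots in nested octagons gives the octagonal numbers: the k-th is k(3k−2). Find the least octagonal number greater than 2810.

Solve n(3n−2) > 2810 for integer n.
The largest n with value ≤ 2810 is 30 (since 2640 ≤ 2810 < 2821), so the first above is n = 31, value 2821.

2821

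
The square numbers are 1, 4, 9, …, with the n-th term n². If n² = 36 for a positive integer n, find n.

6

We need n² = 36, so n = √36 = 6.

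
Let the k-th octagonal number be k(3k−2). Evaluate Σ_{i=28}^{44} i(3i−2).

66096

Σ i(3i−2) = 3Σi² − 2Σi over i = 28..44.
Σi = 990 − 378 = 612 and Σi² = 29370 − 6930 = 22440.
3·22440 − 2·612 = 66096.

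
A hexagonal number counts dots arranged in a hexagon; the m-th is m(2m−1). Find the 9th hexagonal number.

153

The 9th hexagonal number is n(2n−1) with n = 9.
9·(2·9 − 1) = 9·17 = 153.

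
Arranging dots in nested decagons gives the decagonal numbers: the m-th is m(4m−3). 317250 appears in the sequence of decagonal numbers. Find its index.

282

Set n(4n−3) = 317250, giving 4n² − 3n − 317250 = 0.
The discriminant is 9 + 16·317250 = 5076009, and √5076009 = 2253.
So n = (3 + 2253) / 8 = 2256/8 = 282.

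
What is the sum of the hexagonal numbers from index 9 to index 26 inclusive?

Σ i(2i−1) = 2Σi² − Σi over i = 9..26.
Σi = 351 − 36 = 315 and Σi² = 6201 − 204 = 5997.
2·5997 − 1·315 = 11679.

11679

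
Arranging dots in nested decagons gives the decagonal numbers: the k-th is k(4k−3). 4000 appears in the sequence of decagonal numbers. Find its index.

Set n(4n−3) = 4000, giving 4n² − 3n − 4000 = 0.
The discriminant is 9 + 16·4000 = 64009, and √64009 = 253.
So n = (3 + 253) / 8 = 256/8 = 32.

32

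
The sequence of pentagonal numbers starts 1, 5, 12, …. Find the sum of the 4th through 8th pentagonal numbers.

270

Σ i(3i−1)/2 = (3Σi² − Σi) / 2 over i = 4..8.
Σi = 36 − 6 = 30 and Σi² = 204 − 14 = 190.
(3·190 − 1·30) / 2 = 540/2 = 270.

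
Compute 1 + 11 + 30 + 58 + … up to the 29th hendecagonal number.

36975

Σ i(9i−7)/2 = (9Σi² − 7Σi) / 2 over i = 1..29.
Σi = 435 and Σi² = 8555.
(9·8555 − 7·435) / 2 = 73950/2 = 36975.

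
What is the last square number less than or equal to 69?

Solve n² ≤ 69 for integer n.
n = 8 gives 64 ≤ 69, while n = 9 gives 81 > 69; so the answer is 64.

64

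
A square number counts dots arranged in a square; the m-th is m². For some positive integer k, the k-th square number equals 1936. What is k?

44

We need n² = 1936, so n = √1936 = 44.
Check: 44² = 1936. ✓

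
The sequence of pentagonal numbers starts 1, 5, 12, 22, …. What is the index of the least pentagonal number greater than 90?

8

Solve n(3n−1)/2 > 90 for integer n.
The largest n with value ≤ 90 is 7 (since 70 ≤ 90 < 92), so the first above is n = 8, value 92.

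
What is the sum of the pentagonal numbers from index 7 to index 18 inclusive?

Σ i(3i−1)/2 = (3Σi² − Σi) / 2 over i = 7..18.
Σi = 171 − 21 = 150 and Σi² = 2109 − 91 = 2018.
(3·2018 − 1·150) / 2 = 5904/2 = 2952.

2952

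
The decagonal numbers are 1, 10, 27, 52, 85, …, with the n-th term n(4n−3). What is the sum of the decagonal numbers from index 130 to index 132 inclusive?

Σ i(4i−3) = 4Σi² − 3Σi over i = 130..132.
Σi = 8778 − 8385 = 393 and Σi² = 775390 − 723905 = 51485.
4·51485 − 3·393 = 204761.

204761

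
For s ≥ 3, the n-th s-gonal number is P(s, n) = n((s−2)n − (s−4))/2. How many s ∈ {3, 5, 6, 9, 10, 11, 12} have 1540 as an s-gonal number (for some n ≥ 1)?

3

s = 3: P(3, 55) = 1540. ✓
s = 5: P(5, 32) = 1520 and P(5, 33) = 1617; 1540 is not s-gonal.
s = 6: P(6, 28) = 1540. ✓
s = 9: P(9, 21) = 1491 and P(9, 22) = 1639; 1540 is not s-gonal.
s = 10: P(10, 20) = 1540. ✓
s = 11: P(11, 18) = 1395 and P(11, 19) = 1558; 1540 is not s-gonal.
s = 12: P(12, 17) = 1377 and P(12, 18) = 1548; 1540 is not s-gonal.
Hits: s ∈ {3, 6, 10} → 3.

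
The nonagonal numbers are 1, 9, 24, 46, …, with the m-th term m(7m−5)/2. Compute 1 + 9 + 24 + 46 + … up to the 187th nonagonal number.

Σ i(7i−5)/2 = (7Σi² − 5Σi) / 2 over i = 1..187.
Σi = 17578 and Σi² = 2197250.
(7·2197250 − 5·17578) / 2 = 15292860/2 = 7646430.

7646430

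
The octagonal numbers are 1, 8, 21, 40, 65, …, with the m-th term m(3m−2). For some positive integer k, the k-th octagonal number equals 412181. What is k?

371

Set n(3n−2) = 412181, giving 3n² − 2n − 412181 = 0.
The discriminant is 4 + 12·412181 = 4946176, and √4946176 = 2224.
So n = (2 + 2224) / 6 = 2226/6 = 371.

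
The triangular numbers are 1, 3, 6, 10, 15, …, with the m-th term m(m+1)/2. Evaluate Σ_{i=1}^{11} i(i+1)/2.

Σ i(i+1)/2 = (Σi² + Σi) / 2 over i = 1..11.
Σi = 66 and Σi² = 506.
(1·506 + 1·66) / 2 = 572/2 = 286.

286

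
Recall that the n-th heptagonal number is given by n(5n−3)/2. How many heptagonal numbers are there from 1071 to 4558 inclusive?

23

The n-th heptagonal number is n(5n−3)/2.
Smallest index with value ≥ 1071: n = 21 (giving 1071).
Largest index with value ≤ 4558: n = 43 (giving 4558).
Indices 21 through 43: 23 terms.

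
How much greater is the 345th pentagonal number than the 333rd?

345·(3·345 − 1)/2 = 178365 and 333·(3·333 − 1)/2 = 166167.
Difference: 178365 − 166167 = 12198.

12198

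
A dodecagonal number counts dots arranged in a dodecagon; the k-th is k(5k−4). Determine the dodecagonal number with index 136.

91936

The 136th dodecagonal number is n(5n−4) with n = 136.
136·(5·136 − 4) = 136·676 = 91936.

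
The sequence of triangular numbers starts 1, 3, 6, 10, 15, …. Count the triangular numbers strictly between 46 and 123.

The n-th triangular number is n(n+1)/2.
Smallest index with value > 46: n = 10 (giving 55).
Largest index with value < 123: n = 15 (giving 120).
Indices 10 through 15: 6 terms.

6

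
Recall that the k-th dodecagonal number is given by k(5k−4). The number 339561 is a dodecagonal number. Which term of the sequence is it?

Set n(5n−4) = 339561, giving 5n² − 4n − 339561 = 0.
So n = (4 + 2606) / 10 = 2610/10 = 261.

261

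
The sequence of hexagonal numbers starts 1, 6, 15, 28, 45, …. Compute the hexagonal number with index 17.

561

The 17th hexagonal number is n(2n−1) with n = 17.
17·(2·17 − 1) = 17·33 = 561.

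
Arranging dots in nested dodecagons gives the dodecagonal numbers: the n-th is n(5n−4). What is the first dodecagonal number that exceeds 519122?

Solve n(5n−4) > 519122 for integer n.
The largest n with value ≤ 519122 is 322 (since 517132 ≤ 519122 < 520353), so the first above is n = 323, value 520353.

520353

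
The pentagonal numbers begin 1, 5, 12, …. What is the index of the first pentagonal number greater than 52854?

188

Solve n(3n−1)/2 > 52854 for integer n.
The largest n with value ≤ 52854 is 187 (since 52360 ≤ 52854 < 52922), so the first above is n = 188, value 52922.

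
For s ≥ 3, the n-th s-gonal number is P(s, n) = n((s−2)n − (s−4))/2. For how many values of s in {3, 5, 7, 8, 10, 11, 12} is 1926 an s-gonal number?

1

s = 3: P(3, 61) = 1891 and P(3, 62) = 1953; 1926 is not s-gonal.
s = 5: P(5, 36) = 1926. ✓
s = 7: P(7, 28) = 1918 and P(7, 29) = 2059; 1926 is not s-gonal.
s = 8: P(8, 25) = 1825 and P(8, 26) = 1976; 1926 is not s-gonal.
s = 10: P(10, 22) = 1870 and P(10, 23) = 2047; 1926 is not s-gonal.
s = 11: P(11, 21) = 1911 and P(11, 22) = 2101; 1926 is not s-gonal.
s = 12: P(12, 20) = 1920 and P(12, 21) = 2121; 1926 is not s-gonal.
Hits: s ∈ {5} → 1.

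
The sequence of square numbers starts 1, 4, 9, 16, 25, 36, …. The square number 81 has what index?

We need n² = 81, so n = √81 = 9.
Check: 9² = 81. ✓

9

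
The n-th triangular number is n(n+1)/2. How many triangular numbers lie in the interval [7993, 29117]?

The n-th triangular number is n(n+1)/2.
Smallest index with value ≥ 7993: n = 126 (giving 8001).
Largest index with value ≤ 29117: n = 240 (giving 28920).
Indices 126 through 240: 115 terms.

115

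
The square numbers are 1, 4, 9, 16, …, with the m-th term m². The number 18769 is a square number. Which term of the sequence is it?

137

We need n² = 18769, so n = √18769 = 137.
Check: 137² = 18769. ✓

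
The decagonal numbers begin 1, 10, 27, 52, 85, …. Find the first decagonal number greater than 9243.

Solve n(4n−3) > 9243 for integer n.
The largest n with value ≤ 9243 is 48 (since 9072 ≤ 9243 < 9457), so the first above is n = 49, value 9457.

9457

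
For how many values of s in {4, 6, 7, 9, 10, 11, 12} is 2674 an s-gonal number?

s = 4: P(4, 51) = 2601 and P(4, 52) = 2704; 2674 is not s-gonal.
s = 6: P(6, 36) = 2556 and P(6, 37) = 2701; 2674 is not s-gonal.
s = 7: P(7, 33) = 2673 and P(7, 34) = 2839; 2674 is not s-gonal.
s = 9: P(9, 28) = 2674. ✓
s = 10: P(10, 26) = 2626 and P(10, 27) = 2835; 2674 is not s-gonal.
s = 11: P(11, 24) = 2508 and P(11, 25) = 2725; 2674 is not s-gonal.
s = 12: P(12, 23) = 2553 and P(12, 24) = 2784; 2674 is not s-gonal.
Hits: s ∈ {9} → 1.

1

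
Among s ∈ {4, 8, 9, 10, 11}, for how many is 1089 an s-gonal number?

s = 4: P(4, 33) = 1089. ✓
s = 8: P(8, 19) = 1045 and P(8, 20) = 1160; 1089 is not s-gonal.
s = 9: P(9, 18) = 1089. ✓
s = 10: P(10, 16) = 976 and P(10, 17) = 1105; 1089 is not s-gonal.
s = 11: P(11, 15) = 960 and P(11, 16) = 1096; 1089 is not s-gonal.
Hits: s ∈ {4, 9} → 2.

2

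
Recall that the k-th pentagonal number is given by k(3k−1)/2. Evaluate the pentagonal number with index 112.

18760

The 112th pentagonal number is n(3n−1)/2 with n = 112.
112·(3·112 − 1)/2 = 112·335/2 = 18760.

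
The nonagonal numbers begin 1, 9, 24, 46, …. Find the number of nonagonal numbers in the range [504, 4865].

The n-th nonagonal number is n(7n−5)/2.
Smallest index with value ≥ 504: n = 13 (giving 559).
Largest index with value ≤ 4865: n = 37 (giving 4699).
Indices 13 through 37: 25 terms.

25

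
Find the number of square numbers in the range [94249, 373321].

305

The n-th square number is n².
Smallest index with value ≥ 94249: n = 307 (giving 94249).
Largest index with value ≤ 373321: n = 611 (giving 373321).
Indices 307 through 611: 305 terms.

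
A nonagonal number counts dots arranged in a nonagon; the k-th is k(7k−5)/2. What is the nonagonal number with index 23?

1794

23·(7·23 − 5)/2 = 23·156/2 = 23·78 = 1794.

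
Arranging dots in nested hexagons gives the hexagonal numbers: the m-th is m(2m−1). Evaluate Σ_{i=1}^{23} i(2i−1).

Σ i(2i−1) = 2Σi² − Σi over i = 1..23.
Σi = 276 and Σi² = 4324.
2·4324 − 1·276 = 8372.

8372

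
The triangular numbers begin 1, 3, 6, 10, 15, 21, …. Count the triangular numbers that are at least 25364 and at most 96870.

The n-th triangular number is n(n+1)/2.
Smallest index with value ≥ 25364: n = 225 (giving 25425).
Largest index with value ≤ 96870: n = 439 (giving 96580).
Indices 225 through 439: 215 terms.

215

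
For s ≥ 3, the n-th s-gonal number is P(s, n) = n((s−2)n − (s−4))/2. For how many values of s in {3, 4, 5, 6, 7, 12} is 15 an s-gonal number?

s = 3: P(3, 5) = 15. ✓
s = 4: P(4, 3) = 9 and P(4, 4) = 16; 15 is not s-gonal.
s = 5: P(5, 3) = 12 and P(5, 4) = 22; 15 is not s-gonal.
s = 6: P(6, 3) = 15. ✓
s = 7: P(7, 2) = 7 and P(7, 3) = 18; 15 is not s-gonal.
s = 12: P(12, 2) = 12 and P(12, 3) = 33; 15 is not s-gonal.
Hits: s ∈ {3, 6} → 2.

2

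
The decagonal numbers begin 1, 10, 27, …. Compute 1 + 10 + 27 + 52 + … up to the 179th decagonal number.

7662990

Σ i(4i−3) = 4Σi² − 3Σi over i = 1..179.
Σi = 16110 and Σi² = 1927830.
4·1927830 − 3·16110 = 7662990.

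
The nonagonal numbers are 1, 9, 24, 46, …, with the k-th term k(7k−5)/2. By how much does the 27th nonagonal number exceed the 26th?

183

Consecutive nonagonal numbers differ by 7n − 6: here 7·27 − 6 = 183.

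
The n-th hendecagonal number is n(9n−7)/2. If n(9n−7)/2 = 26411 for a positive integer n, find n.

77

Set n(9n−7)/2 = 26411, giving 9n² − 7n − 52822 = 0.
The discriminant is 49 + 72·26411 = 1901641, and √1901641 = 1379.
So n = (7 + 1379) / 18 = 1386/18 = 77.
Check: 77·(9·77 − 7)/2 = 26411. ✓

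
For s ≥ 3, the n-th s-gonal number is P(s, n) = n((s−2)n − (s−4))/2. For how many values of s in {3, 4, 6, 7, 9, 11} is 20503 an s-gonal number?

1

s = 3: P(3, 202) = 20503. ✓
s = 4: P(4, 143) = 20449 and P(4, 144) = 20736; 20503 is not s-gonal.
s = 6: P(6, 101) = 20301 and P(6, 102) = 20706; 20503 is not s-gonal.
s = 7: P(7, 90) = 20115 and P(7, 91) = 20566; 20503 is not s-gonal.
s = 9: P(9, 76) = 20026 and P(9, 77) = 20559; 20503 is not s-gonal.
s = 11: P(11, 67) = 19966 and P(11, 68) = 20570; 20503 is not s-gonal.
Hits: s ∈ {3} → 1.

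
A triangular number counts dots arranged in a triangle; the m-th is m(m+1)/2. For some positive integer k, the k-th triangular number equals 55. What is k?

10

Set n(n+1)/2 = 55, giving n² + n − 110 = 0.
The discriminant is 1 + 8·55 = 441, and √441 = 21.
So n = (-1 + 21) / 2 = 20/2 = 10.
Check: 10·11/2 = 55. ✓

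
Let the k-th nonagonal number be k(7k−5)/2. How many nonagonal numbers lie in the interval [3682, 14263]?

The n-th nonagonal number is n(7n−5)/2.
Smallest index with value ≥ 3682: n = 33 (giving 3729).
Largest index with value ≤ 14263: n = 64 (giving 14176).
Indices 33 through 64: 32 terms.

32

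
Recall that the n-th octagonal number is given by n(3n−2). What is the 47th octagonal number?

The 47th octagonal number is n(3n−2) with n = 47.
47·(3·47 − 2) = 47·139 = 6533.

6533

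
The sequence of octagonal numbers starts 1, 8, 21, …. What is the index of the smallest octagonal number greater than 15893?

Solve n(3n−2) > 15893 for integer n.
The largest n with value ≤ 15893 is 73 (since 15841 ≤ 15893 < 16280), so the first above is n = 74, value 16280.

74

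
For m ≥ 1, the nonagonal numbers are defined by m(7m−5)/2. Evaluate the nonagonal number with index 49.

The 49th nonagonal number is n(7n−5)/2 with n = 49.
49·(7·49 − 5)/2 = 49·338/2 = 49·169 = 8281.

8281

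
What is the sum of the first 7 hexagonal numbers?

252

Σ i(2i−1) = 2Σi² − Σi over i = 1..7.
Σi = 28 and Σi² = 140.
2·140 − 1·28 = 252.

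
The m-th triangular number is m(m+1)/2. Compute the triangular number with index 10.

55

The 10th triangular number is n(n+1)/2 with n = 10.
10·11/2 = 110/2 = 55.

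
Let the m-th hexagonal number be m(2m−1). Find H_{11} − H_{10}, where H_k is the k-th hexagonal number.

41

Consecutive hexagonal numbers differ by 4n − 3: here 4·11 − 3 = 41.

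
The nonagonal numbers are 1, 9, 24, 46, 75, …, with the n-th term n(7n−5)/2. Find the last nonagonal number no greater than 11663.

11629

Solve n(7n−5)/2 ≤ 11663 for integer n.
n = 58 gives 11629 ≤ 11663, while n = 59 gives 12036 > 11663; so the answer is 11629.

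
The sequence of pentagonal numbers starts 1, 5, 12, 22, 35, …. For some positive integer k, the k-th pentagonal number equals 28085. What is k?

137

Set n(3n−1)/2 = 28085, giving 3n² − n − 56170 = 0.
The discriminant is 1 + 24·28085 = 674041, and √674041 = 821.
So n = (1 + 821) / 6 = 822/6 = 137.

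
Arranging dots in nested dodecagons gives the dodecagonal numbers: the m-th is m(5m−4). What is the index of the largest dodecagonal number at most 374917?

Solve n(5n−4) ≤ 374917 for integer n.
n = 274 gives 374284 ≤ 374917, while n = 275 gives 377025 > 374917; so the answer is index 274.

274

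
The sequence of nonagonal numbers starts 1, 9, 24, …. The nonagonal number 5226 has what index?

39

Set n(7n−5)/2 = 5226, giving 7n² − 5n − 10452 = 0.
The discriminant is 25 + 56·5226 = 292681, and √292681 = 541.
So n = (5 + 541) / 14 = 546/14 = 39.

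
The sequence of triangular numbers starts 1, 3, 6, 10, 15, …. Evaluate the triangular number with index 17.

153

17·18/2 = 306/2 = 153.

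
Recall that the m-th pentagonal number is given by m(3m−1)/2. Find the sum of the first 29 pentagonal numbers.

Σ i(3i−1)/2 = (3Σi² − Σi) / 2 over i = 1..29.
Σi = 435 and Σi² = 8555.
(3·8555 − 1·435) / 2 = 25230/2 = 12615.

12615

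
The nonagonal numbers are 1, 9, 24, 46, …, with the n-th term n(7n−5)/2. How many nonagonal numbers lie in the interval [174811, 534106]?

The n-th nonagonal number is n(7n−5)/2.
Smallest index with value ≥ 174811: n = 224 (giving 175056).
Largest index with value ≤ 534106: n = 391 (giving 534106).
Indices 224 through 391: 168 terms.

168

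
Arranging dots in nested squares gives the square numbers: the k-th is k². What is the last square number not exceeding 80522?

Solve n² ≤ 80522 for integer n.
n = 283 gives 80089 ≤ 80522, while n = 284 gives 80656 > 80522; so the answer is 80089.

80089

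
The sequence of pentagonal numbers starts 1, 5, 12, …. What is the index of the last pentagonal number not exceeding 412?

Solve n(3n−1)/2 ≤ 412 for integer n.
n = 16 gives 376 ≤ 412, while n = 17 gives 425 > 412; so the answer is index 16.

16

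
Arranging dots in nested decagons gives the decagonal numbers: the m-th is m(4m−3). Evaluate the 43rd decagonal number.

7267

43·(4·43 − 3) = 43·169 = 7267.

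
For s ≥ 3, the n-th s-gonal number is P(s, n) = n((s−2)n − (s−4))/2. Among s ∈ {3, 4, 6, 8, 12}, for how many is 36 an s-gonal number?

s = 3: P(3, 8) = 36. ✓
s = 4: P(4, 6) = 36. ✓
s = 6: P(6, 4) = 28 and P(6, 5) = 45; 36 is not s-gonal.
s = 8: P(8, 3) = 21 and P(8, 4) = 40; 36 is not s-gonal.
s = 12: P(12, 3) = 33 and P(12, 4) = 64; 36 is not s-gonal.
Hits: s ∈ {3, 4} → 2.

2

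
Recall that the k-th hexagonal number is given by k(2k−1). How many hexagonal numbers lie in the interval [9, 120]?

6

The n-th hexagonal number is n(2n−1).
Smallest index with value ≥ 9: n = 3 (giving 15).
Largest index with value ≤ 120: n = 8 (giving 120).
Indices 3 through 8: 6 terms.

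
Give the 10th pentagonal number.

145

10·(3·10 − 1)/2 = 10·29/2 = 145.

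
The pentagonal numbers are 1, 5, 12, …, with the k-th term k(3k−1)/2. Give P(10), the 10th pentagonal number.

145

The 10th pentagonal number is n(3n−1)/2 with n = 10.
10·(3·10 − 1)/2 = 10·29/2 = 145.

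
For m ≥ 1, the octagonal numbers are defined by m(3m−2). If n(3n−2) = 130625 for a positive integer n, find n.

209

Set n(3n−2) = 130625, giving 3n² − 2n − 130625 = 0.
The discriminant is 4 + 12·130625 = 1567504, and √1567504 = 1252.
So n = (2 + 1252) / 6 = 1254/6 = 209.
Check: 209·(3·209 − 2) = 130625. ✓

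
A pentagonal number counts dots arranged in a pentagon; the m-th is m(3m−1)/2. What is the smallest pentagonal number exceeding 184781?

Solve n(3n−1)/2 > 184781 for integer n.
The largest n with value ≤ 184781 is 351 (since 184626 ≤ 184781 < 185680), so the first above is n = 352, value 185680.

185680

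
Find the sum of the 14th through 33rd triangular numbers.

6090

Σ i(i+1)/2 = (Σi² + Σi) / 2 over i = 14..33.
Σi = 561 − 91 = 470 and Σi² = 12529 − 819 = 11710.
(1·11710 + 1·470) / 2 = 12180/2 = 6090.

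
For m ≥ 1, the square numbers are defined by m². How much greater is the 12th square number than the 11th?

n² − (n−1)² = 2n − 1, so 12² − 11² = 2·12 − 1 = 23.

23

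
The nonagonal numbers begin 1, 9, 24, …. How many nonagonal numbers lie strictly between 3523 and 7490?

14

The n-th nonagonal number is n(7n−5)/2.
Smallest index with value > 3523: n = 33 (giving 3729).
Largest index with value < 7490: n = 46 (giving 7291).
Indices 33 through 46: 14 terms.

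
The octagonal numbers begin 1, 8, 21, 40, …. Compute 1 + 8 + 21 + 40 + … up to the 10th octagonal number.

1045

Σ i(3i−2) = 3Σi² − 2Σi over i = 1..10.
Σi = 55 and Σi² = 385.
3·385 − 2·55 = 1045.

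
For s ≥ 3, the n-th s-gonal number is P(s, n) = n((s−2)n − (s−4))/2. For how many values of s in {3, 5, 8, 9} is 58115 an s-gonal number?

s = 3: P(3, 340) = 57970 and P(3, 341) = 58311; 58115 is not s-gonal.
s = 5: P(5, 197) = 58115. ✓
s = 8: P(8, 139) = 57685 and P(8, 140) = 58520; 58115 is not s-gonal.
s = 9: P(9, 129) = 57921 and P(9, 130) = 58825; 58115 is not s-gonal.
Hits: s ∈ {5} → 1.

1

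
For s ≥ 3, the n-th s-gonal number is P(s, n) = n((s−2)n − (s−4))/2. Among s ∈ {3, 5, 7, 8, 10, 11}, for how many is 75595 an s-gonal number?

1

s = 3: P(3, 388) = 75466 and P(3, 389) = 75855; 75595 is not s-gonal.
s = 5: P(5, 224) = 75152 and P(5, 225) = 75825; 75595 is not s-gonal.
s = 7: P(7, 174) = 75429 and P(7, 175) = 76300; 75595 is not s-gonal.
s = 8: P(8, 159) = 75525 and P(8, 160) = 76480; 75595 is not s-gonal.
s = 10: P(10, 137) = 74665 and P(10, 138) = 75762; 75595 is not s-gonal.
s = 11: P(11, 130) = 75595. ✓
Hits: s ∈ {11} → 1.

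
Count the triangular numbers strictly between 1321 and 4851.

The n-th triangular number is n(n+1)/2.
Smallest index with value > 1321: n = 51 (giving 1326).
Largest index with value < 4851: n = 97 (giving 4753).
Indices 51 through 97: 47 terms.

47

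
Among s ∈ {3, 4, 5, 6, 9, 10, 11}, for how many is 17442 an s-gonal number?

1

s = 3: P(3, 186) = 17391 and P(3, 187) = 17578; 17442 is not s-gonal.
s = 4: P(4, 132) = 17424 and P(4, 133) = 17689; 17442 is not s-gonal.
s = 5: P(5, 108) = 17442. ✓
s = 6: P(6, 93) = 17205 and P(6, 94) = 17578; 17442 is not s-gonal.
s = 9: P(9, 70) = 16975 and P(9, 71) = 17466; 17442 is not s-gonal.
s = 10: P(10, 66) = 17226 and P(10, 67) = 17755; 17442 is not s-gonal.
s = 11: P(11, 62) = 17081 and P(11, 63) = 17640; 17442 is not s-gonal.
Hits: s ∈ {5} → 1.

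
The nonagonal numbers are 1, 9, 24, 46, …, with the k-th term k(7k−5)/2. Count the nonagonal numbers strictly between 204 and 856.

The n-th nonagonal number is n(7n−5)/2.
Smallest index with value > 204: n = 9 (giving 261).
Largest index with value < 856: n = 15 (giving 750).
Indices 9 through 15: 7 terms.

7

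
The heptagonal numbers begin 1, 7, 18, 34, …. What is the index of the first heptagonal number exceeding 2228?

31

Solve n(5n−3)/2 > 2228 for integer n.
The largest n with value ≤ 2228 is 30 (since 2205 ≤ 2228 < 2356), so the first above is n = 31, value 2356.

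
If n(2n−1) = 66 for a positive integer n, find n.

6

Set n(2n−1) = 66, giving 2n² − n − 66 = 0.
The discriminant is 1 + 8·66 = 529, and √529 = 23.
So n = (1 + 23) / 4 = 24/4 = 6.
Check: 6·(2·6 − 1) = 66. ✓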